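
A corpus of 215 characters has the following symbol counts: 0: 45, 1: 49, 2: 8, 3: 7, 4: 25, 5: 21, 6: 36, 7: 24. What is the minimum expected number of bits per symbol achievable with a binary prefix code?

Probabilities are the counts divided by 215.
Repeatedly combine the two least-probable nodes; the expected code length is the sum of the merged weights.
merge 7/215 + 8/215 → 3/43
merge 3/43 + 21/215 → 36/215
merge 24/215 + 5/43 → 49/215
merge 36/215 + 36/215 → 72/215
merge 9/43 + 49/215 → 94/215
merge 49/215 + 72/215 → 121/215
merge 94/215 + 121/215 → 1
L = 3/43 + 36/215 + 49/215 + 72/215 + 94/215 + 121/215 + 1 = 14/5 = 2.8 bits/symbol.

2.8 bits/symbol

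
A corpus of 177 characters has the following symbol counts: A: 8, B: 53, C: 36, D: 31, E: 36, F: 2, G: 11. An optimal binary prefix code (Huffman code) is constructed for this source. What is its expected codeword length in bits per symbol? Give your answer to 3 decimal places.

2.469 bits/symbol

Probabilities are the counts divided by 177.
Repeatedly combine the two least-probable nodes; the expected code length is the sum of the merged weights.
merge 2/177 + 8/177 → 10/177
merge 10/177 + 11/177 → 7/59
merge 7/59 + 31/177 → 52/177
merge 12/59 + 12/59 → 24/59
merge 52/177 + 53/177 → 35/59
merge 24/59 + 35/59 → 1
L = 10/177 + 7/59 + 52/177 + 24/59 + 35/59 + 1 = 437/177 ≈ 2.469 bits/symbol.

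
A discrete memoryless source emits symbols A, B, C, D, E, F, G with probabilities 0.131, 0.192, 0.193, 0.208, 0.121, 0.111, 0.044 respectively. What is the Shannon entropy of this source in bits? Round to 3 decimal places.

2.689 bits

H = −Σ pᵢ log₂ pᵢ.
−0.131·log₂(0.131) = 0.3841
−0.192·log₂(0.192) = 0.4571
−0.193·log₂(0.193) = 0.4581
−0.208·log₂(0.208) = 0.4712
−0.121·log₂(0.121) = 0.3687
−0.111·log₂(0.111) = 0.3520
−0.044·log₂(0.044) = 0.1983
Sum ≈ 2.6895 → 2.689 bits.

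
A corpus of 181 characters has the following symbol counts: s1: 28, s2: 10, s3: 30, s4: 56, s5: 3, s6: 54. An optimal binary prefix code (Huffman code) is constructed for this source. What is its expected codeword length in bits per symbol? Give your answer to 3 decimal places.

Probabilities are the counts divided by 181.
Repeatedly combine the two least-probable nodes; the expected code length is the sum of the merged weights.
merge 3/181 + 10/181 → 13/181
merge 13/181 + 28/181 → 41/181
merge 30/181 + 41/181 → 71/181
merge 54/181 + 56/181 → 110/181
merge 71/181 + 110/181 → 1
L = 13/181 + 41/181 + 71/181 + 110/181 + 1 = 416/181 ≈ 2.298 bits/symbol.

2.298 bits/symbol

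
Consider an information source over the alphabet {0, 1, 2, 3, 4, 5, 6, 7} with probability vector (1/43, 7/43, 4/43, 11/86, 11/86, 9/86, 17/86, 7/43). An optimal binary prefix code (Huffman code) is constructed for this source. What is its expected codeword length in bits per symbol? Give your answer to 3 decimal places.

Repeatedly combine the two least-probable nodes; the expected code length is the sum of the merged weights.
merge 1/43 + 4/43 → 5/43
merge 9/86 + 5/43 → 19/86
merge 11/86 + 11/86 → 11/43
merge 7/43 + 7/43 → 14/43
merge 17/86 + 19/86 → 18/43
merge 11/43 + 14/43 → 25/43
merge 18/43 + 25/43 → 1
L = 5/43 + 19/86 + 11/43 + 14/43 + 18/43 + 25/43 + 1 = 251/86 ≈ 2.919 bits/symbol.

2.919 bits/symbol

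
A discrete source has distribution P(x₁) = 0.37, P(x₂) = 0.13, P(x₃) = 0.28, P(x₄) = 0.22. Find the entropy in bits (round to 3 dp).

H = −Σ pᵢ log₂ pᵢ.
−0.37·log₂(0.37) = 0.5307
−0.13·log₂(0.13) = 0.3826
−0.28·log₂(0.28) = 0.5142
−0.22·log₂(0.22) = 0.4806
Sum ≈ 1.9082 → 1.908 bits.

1.908 bits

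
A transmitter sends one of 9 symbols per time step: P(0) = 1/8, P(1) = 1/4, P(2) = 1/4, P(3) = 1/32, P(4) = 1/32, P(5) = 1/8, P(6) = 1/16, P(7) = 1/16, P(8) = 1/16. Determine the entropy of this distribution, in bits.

Each probability is a power of 1/2, so log₂(1/p) is an integer.
H = Σ p·log₂(1/p) = 1/8·3 + 1/4·2 + 1/4·2 + 1/32·5 + 1/32·5 + 1/8·3 + 1/16·4 + 1/16·4 + 1/16·4 = 2.8125 bits.

2.8125 bits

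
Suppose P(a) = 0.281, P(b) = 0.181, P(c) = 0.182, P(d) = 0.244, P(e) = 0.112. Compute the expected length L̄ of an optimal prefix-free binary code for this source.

2.293 bits/symbol

Repeatedly combine the two least-probable nodes; the expected code length is the sum of the merged weights.
merge 14/125 + 181/1000 → 293/1000
merge 91/500 + 61/250 → 213/500
merge 281/1000 + 293/1000 → 287/500
merge 213/500 + 287/500 → 1
L = 293/1000 + 213/500 + 287/500 + 1 = 2293/1000 = 2.293 bits/symbol.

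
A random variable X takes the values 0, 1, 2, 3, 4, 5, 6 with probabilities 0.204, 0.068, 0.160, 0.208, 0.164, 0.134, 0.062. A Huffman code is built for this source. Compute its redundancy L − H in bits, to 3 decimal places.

0.027 bits

Entropy H = −Σ p log₂ p ≈ 2.6908 bits.
Huffman merges: 31/500+17/250→13/100; 13/100+67/500→33/125; 4/25+41/250→81/250; 51/250+26/125→103/250; 33/125+81/250→147/250; 103/250+147/250→1. L = 1359/500 ≈ 2.7180.
L − H = 2.7180 − 2.6908 = 0.027 bits.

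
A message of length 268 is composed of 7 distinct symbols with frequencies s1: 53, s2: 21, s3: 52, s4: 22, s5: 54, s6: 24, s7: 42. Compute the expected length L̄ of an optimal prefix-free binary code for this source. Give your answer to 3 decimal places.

Probabilities are the counts divided by 268.
Repeatedly combine the two least-probable nodes; the expected code length is the sum of the merged weights.
merge 21/268 + 11/134 → 43/268
merge 6/67 + 21/134 → 33/134
merge 43/268 + 13/67 → 95/268
merge 53/268 + 27/134 → 107/268
merge 33/134 + 95/268 → 161/268
merge 107/268 + 161/268 → 1
L = 43/268 + 33/134 + 95/268 + 107/268 + 161/268 + 1 = 185/67 ≈ 2.761 bits/symbol.

2.761 bits/symbol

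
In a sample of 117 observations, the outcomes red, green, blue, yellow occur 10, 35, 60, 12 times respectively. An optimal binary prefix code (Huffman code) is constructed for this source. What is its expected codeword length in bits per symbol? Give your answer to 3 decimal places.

Probabilities are the counts divided by 117.
Repeatedly combine the two least-probable nodes; the expected code length is the sum of the merged weights.
merge 10/117 + 4/39 → 22/117
merge 22/117 + 35/117 → 19/39
merge 19/39 + 20/39 → 1
L = 22/117 + 19/39 + 1 = 196/117 ≈ 1.675 bits/symbol.

1.675 bits/symbol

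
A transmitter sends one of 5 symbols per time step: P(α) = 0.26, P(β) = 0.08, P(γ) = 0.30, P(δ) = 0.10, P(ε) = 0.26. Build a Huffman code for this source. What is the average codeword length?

2.18 bits/symbol

Repeatedly combine the two least-probable nodes; the expected code length is the sum of the merged weights.
merge 2/25 + 1/10 → 9/50
merge 9/50 + 13/50 → 11/25
merge 13/50 + 3/10 → 14/25
merge 11/25 + 14/25 → 1
L = 9/50 + 11/25 + 14/25 + 1 = 109/50 = 2.18 bits/symbol.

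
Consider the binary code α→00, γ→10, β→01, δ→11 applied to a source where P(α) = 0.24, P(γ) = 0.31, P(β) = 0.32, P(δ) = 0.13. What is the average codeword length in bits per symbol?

L̄ = Σ pᵢ·ℓᵢ = 0.24·2 + 0.31·2 + 0.32·2 + 0.13·2 = 2 bits/symbol.

2 bits/symbol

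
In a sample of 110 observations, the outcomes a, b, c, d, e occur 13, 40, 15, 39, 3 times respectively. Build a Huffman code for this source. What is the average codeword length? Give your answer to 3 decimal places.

2.064 bits/symbol

Probabilities are the counts divided by 110.
Repeatedly combine the two least-probable nodes; the expected code length is the sum of the merged weights.
merge 3/110 + 13/110 → 8/55
merge 3/22 + 8/55 → 31/110
merge 31/110 + 39/110 → 7/11
merge 4/11 + 7/11 → 1
L = 8/55 + 31/110 + 7/11 + 1 = 227/110 ≈ 2.064 bits/symbol.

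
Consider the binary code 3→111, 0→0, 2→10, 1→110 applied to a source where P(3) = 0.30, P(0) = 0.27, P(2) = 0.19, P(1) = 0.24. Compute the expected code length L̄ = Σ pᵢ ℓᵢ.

2.27 bits/symbol

L̄ = Σ pᵢ·ℓᵢ = 0.30·3 + 0.27·1 + 0.19·2 + 0.24·3 = 2.27 bits/symbol.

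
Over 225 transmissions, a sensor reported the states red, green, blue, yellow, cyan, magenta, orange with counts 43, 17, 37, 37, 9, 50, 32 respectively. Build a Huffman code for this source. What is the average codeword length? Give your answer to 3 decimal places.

Probabilities are the counts divided by 225.
Repeatedly combine the two least-probable nodes; the expected code length is the sum of the merged weights.
merge 1/25 + 17/225 → 26/225
merge 26/225 + 32/225 → 58/225
merge 37/225 + 37/225 → 74/225
merge 43/225 + 2/9 → 31/75
merge 58/225 + 74/225 → 44/75
merge 31/75 + 44/75 → 1
L = 26/225 + 58/225 + 74/225 + 31/75 + 44/75 + 1 = 608/225 ≈ 2.702 bits/symbol.

2.702 bits/symbol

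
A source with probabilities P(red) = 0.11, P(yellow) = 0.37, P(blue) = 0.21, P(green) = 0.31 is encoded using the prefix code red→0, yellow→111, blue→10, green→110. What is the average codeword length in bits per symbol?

L̄ = Σ pᵢ·ℓᵢ = 0.11·1 + 0.37·3 + 0.21·2 + 0.31·3 = 2.57 bits/symbol.

2.57 bits/symbol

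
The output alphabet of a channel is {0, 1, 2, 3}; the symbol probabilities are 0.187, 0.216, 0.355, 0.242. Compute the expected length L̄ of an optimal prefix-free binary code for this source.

Repeatedly combine the two least-probable nodes; the expected code length is the sum of the merged weights.
merge 187/1000 + 27/125 → 403/1000
merge 121/500 + 71/200 → 597/1000
merge 403/1000 + 597/1000 → 1
L = 403/1000 + 597/1000 + 1 = 2 bits/symbol.

2 bits/symbol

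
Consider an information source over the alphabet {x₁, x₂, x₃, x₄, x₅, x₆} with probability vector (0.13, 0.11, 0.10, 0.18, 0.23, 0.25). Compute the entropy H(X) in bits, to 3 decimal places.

H = −Σ pᵢ log₂ pᵢ.
−0.13·log₂(0.13) = 0.3826
−0.11·log₂(0.11) = 0.3503
−0.10·log₂(0.10) = 0.3322
−0.18·log₂(0.18) = 0.4453
−0.23·log₂(0.23) = 0.4877
−0.25·log₂(0.25) = 0.5000
Sum ≈ 2.4981 → 2.498 bits.

2.498 bits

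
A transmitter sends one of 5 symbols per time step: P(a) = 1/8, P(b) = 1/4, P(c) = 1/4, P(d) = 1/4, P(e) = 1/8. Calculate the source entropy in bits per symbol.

2.25 bits

Each probability is a power of 1/2, so log₂(1/p) is an integer.
H = Σ p·log₂(1/p) = 1/8·3 + 1/4·2 + 1/4·2 + 1/4·2 + 1/8·3 = 2.25 bits.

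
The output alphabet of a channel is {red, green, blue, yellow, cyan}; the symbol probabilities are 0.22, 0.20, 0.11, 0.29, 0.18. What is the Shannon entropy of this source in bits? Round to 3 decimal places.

H = −Σ pᵢ log₂ pᵢ.
−0.22·log₂(0.22) = 0.4806
−0.20·log₂(0.20) = 0.4644
−0.11·log₂(0.11) = 0.3503
−0.29·log₂(0.29) = 0.5179
−0.18·log₂(0.18) = 0.4453
Sum ≈ 2.2585 → 2.258 bits.

2.258 bits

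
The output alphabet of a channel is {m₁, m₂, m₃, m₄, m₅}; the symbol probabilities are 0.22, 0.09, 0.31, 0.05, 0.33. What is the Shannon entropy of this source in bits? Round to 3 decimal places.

H = −Σ pᵢ log₂ pᵢ.
−0.22·log₂(0.22) = 0.4806
−0.09·log₂(0.09) = 0.3127
−0.31·log₂(0.31) = 0.5238
−0.05·log₂(0.05) = 0.2161
−0.33·log₂(0.33) = 0.5278
Sum ≈ 2.0609 → 2.061 bits.

2.061 bits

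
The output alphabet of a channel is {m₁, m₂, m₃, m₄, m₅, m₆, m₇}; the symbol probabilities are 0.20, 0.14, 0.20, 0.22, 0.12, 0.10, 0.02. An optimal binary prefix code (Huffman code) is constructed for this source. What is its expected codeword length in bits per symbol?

2.7 bits/symbol

Repeatedly combine the two least-probable nodes; the expected code length is the sum of the merged weights.
merge 1/50 + 1/10 → 3/25
merge 3/25 + 3/25 → 6/25
merge 7/50 + 1/5 → 17/50
merge 1/5 + 11/50 → 21/50
merge 6/25 + 17/50 → 29/50
merge 21/50 + 29/50 → 1
L = 3/25 + 6/25 + 17/50 + 21/50 + 29/50 + 1 = 27/10 = 2.7 bits/symbol.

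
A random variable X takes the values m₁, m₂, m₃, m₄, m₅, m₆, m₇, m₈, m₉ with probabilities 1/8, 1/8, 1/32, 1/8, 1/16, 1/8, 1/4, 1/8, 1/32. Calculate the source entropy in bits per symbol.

Each probability is a power of 1/2, so log₂(1/p) is an integer.
H = Σ p·log₂(1/p) = 1/8·3 + 1/8·3 + 1/32·5 + 1/8·3 + 1/16·4 + 1/8·3 + 1/4·2 + 1/8·3 + 1/32·5 = 2.9375 bits.

2.9375 bits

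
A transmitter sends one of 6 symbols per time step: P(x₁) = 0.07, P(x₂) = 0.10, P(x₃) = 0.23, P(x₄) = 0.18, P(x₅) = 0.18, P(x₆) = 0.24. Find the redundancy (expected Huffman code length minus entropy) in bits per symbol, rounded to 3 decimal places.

Entropy H = −Σ p log₂ p ≈ 2.4732 bits.
Huffman merges: 7/100+1/10→17/100; 17/100+9/50→7/20; 9/50+23/100→41/100; 6/25+7/20→59/100; 41/100+59/100→1. L = 63/25 ≈ 2.5200.
L − H = 2.5200 − 2.4732 = 0.047 bits.

0.047 bits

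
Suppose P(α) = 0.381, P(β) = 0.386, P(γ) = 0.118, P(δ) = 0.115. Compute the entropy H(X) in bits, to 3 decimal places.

H = −Σ pᵢ log₂ pᵢ.
−0.381·log₂(0.381) = 0.5304
−0.386·log₂(0.386) = 0.5301
−0.118·log₂(0.118) = 0.3638
−0.115·log₂(0.115) = 0.3588
Sum ≈ 1.7832 → 1.783 bits.

1.783 bits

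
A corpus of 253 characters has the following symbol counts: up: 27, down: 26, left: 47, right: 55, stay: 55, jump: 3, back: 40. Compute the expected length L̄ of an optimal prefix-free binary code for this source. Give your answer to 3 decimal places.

Probabilities are the counts divided by 253.
Repeatedly combine the two least-probable nodes; the expected code length is the sum of the merged weights.
merge 3/253 + 26/253 → 29/253
merge 27/253 + 29/253 → 56/253
merge 40/253 + 47/253 → 87/253
merge 5/23 + 5/23 → 10/23
merge 56/253 + 87/253 → 13/23
merge 10/23 + 13/23 → 1
L = 29/253 + 56/253 + 87/253 + 10/23 + 13/23 + 1 = 678/253 ≈ 2.680 bits/symbol.

2.680 bits/symbol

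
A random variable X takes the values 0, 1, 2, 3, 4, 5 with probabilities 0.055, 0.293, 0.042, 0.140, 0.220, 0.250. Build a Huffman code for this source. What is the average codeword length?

Repeatedly combine the two least-probable nodes; the expected code length is the sum of the merged weights.
merge 21/500 + 11/200 → 97/1000
merge 97/1000 + 7/50 → 237/1000
merge 11/50 + 237/1000 → 457/1000
merge 1/4 + 293/1000 → 543/1000
merge 457/1000 + 543/1000 → 1
L = 97/1000 + 237/1000 + 457/1000 + 543/1000 + 1 = 1167/500 = 2.334 bits/symbol.

2.334 bits/symbol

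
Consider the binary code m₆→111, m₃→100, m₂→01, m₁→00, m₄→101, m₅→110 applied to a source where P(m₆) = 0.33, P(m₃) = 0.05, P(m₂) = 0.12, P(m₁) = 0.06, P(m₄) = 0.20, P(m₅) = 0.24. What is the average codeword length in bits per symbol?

L̄ = Σ pᵢ·ℓᵢ = 0.33·3 + 0.05·3 + 0.12·2 + 0.06·2 + 0.20·3 + 0.24·3 = 2.82 bits/symbol.

2.82 bits/symbol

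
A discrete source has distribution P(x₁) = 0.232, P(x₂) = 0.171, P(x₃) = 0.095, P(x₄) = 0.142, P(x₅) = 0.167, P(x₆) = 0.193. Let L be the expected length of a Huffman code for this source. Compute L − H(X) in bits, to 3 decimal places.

Entropy H = −Σ p log₂ p ≈ 2.5365 bits.
Huffman merges: 19/200+71/500→237/1000; 167/1000+171/1000→169/500; 193/1000+29/125→17/40; 237/1000+169/500→23/40; 17/40+23/40→1. L = 103/40 ≈ 2.5750.
L − H = 2.5750 − 2.5365 = 0.039 bits.

0.039 bits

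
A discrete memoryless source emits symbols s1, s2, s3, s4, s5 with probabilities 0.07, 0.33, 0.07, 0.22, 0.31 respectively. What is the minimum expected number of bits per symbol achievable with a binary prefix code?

Repeatedly combine the two least-probable nodes; the expected code length is the sum of the merged weights.
merge 7/100 + 7/100 → 7/50
merge 7/50 + 11/50 → 9/25
merge 31/100 + 33/100 → 16/25
merge 9/25 + 16/25 → 1
L = 7/50 + 9/25 + 16/25 + 1 = 107/50 = 2.14 bits/symbol.

2.14 bits/symbol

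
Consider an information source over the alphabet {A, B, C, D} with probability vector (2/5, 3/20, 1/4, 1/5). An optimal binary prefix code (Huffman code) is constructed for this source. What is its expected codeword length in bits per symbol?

1.95 bits/symbol

Repeatedly combine the two least-probable nodes; the expected code length is the sum of the merged weights.
merge 3/20 + 1/5 → 7/20
merge 1/4 + 7/20 → 3/5
merge 2/5 + 3/5 → 1
L = 7/20 + 3/5 + 1 = 39/20 = 1.95 bits/symbol.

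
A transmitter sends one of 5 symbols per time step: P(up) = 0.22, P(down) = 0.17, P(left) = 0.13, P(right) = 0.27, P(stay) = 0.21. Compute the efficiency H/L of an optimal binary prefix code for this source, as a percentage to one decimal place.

99.2%

Entropy H = −Σ p log₂ p ≈ 2.2806 bits.
Huffman merges: 13/100+17/100→3/10; 21/100+11/50→43/100; 27/100+3/10→57/100; 43/100+57/100→1. L = 23/10 ≈ 2.3000.
Efficiency = H/L = 2.2806/2.3000 = 99.2%.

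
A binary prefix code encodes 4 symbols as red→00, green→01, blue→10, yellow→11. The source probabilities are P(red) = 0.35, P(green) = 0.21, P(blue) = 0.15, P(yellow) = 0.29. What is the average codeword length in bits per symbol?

2 bits/symbol

L̄ = Σ pᵢ·ℓᵢ = 0.35·2 + 0.21·2 + 0.15·2 + 0.29·2 = 2 bits/symbol.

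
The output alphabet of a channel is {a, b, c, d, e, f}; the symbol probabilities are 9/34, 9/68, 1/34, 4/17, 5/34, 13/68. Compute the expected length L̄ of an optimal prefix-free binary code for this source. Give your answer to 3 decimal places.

Repeatedly combine the two least-probable nodes; the expected code length is the sum of the merged weights.
merge 1/34 + 9/68 → 11/68
merge 5/34 + 11/68 → 21/68
merge 13/68 + 4/17 → 29/68
merge 9/34 + 21/68 → 39/68
merge 29/68 + 39/68 → 1
L = 11/68 + 21/68 + 29/68 + 39/68 + 1 = 42/17 ≈ 2.471 bits/symbol.

2.471 bits/symbol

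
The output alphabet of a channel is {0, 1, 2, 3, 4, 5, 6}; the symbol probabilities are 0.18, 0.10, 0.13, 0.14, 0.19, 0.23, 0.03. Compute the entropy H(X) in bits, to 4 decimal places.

2.6519 bits

H = −Σ pᵢ log₂ pᵢ.
−0.18·log₂(0.18) = 0.4453
−0.10·log₂(0.10) = 0.3322
−0.13·log₂(0.13) = 0.3826
−0.14·log₂(0.14) = 0.3971
−0.19·log₂(0.19) = 0.4552
−0.23·log₂(0.23) = 0.4877
−0.03·log₂(0.03) = 0.1518
Sum ≈ 2.6519 → 2.6519 bits.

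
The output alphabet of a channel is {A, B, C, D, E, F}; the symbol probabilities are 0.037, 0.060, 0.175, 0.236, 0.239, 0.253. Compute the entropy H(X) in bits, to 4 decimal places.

H = −Σ pᵢ log₂ pᵢ.
−0.037·log₂(0.037) = 0.1760
−0.060·log₂(0.060) = 0.2435
−0.175·log₂(0.175) = 0.4401
−0.236·log₂(0.236) = 0.4916
−0.239·log₂(0.239) = 0.4935
−0.253·log₂(0.253) = 0.5016
Sum ≈ 2.3464 → 2.3464 bits.

2.3464 bits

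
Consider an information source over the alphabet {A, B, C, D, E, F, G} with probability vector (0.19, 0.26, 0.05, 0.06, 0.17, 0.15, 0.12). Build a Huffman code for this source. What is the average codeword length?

Repeatedly combine the two least-probable nodes; the expected code length is the sum of the merged weights.
merge 1/20 + 3/50 → 11/100
merge 11/100 + 3/25 → 23/100
merge 3/20 + 17/100 → 8/25
merge 19/100 + 23/100 → 21/50
merge 13/50 + 8/25 → 29/50
merge 21/50 + 29/50 → 1
L = 11/100 + 23/100 + 8/25 + 21/50 + 29/50 + 1 = 133/50 = 2.66 bits/symbol.

2.66 bits/symbol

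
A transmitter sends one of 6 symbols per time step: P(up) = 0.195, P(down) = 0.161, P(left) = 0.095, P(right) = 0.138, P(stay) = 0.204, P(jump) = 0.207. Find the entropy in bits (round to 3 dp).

H = −Σ pᵢ log₂ pᵢ.
−0.195·log₂(0.195) = 0.4599
−0.161·log₂(0.161) = 0.4242
−0.095·log₂(0.095) = 0.3226
−0.138·log₂(0.138) = 0.3943
−0.204·log₂(0.204) = 0.4678
−0.207·log₂(0.207) = 0.4704
Sum ≈ 2.5392 → 2.539 bits.

2.539 bits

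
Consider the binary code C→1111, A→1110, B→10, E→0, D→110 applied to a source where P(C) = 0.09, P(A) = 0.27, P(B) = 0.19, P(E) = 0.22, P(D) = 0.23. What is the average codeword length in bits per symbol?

L̄ = Σ pᵢ·ℓᵢ = 0.09·4 + 0.27·4 + 0.19·2 + 0.22·1 + 0.23·3 = 2.73 bits/symbol.

2.73 bits/symbol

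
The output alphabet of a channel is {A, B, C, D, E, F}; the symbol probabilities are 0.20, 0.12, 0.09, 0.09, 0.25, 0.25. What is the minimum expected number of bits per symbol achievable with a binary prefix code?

Repeatedly combine the two least-probable nodes; the expected code length is the sum of the merged weights.
merge 9/100 + 9/100 → 9/50
merge 3/25 + 9/50 → 3/10
merge 1/5 + 1/4 → 9/20
merge 1/4 + 3/10 → 11/20
merge 9/20 + 11/20 → 1
L = 9/50 + 3/10 + 9/20 + 11/20 + 1 = 62/25 = 2.48 bits/symbol.

2.48 bits/symbol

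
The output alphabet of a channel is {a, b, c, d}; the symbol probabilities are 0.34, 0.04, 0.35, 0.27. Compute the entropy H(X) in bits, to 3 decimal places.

1.755 bits

H = −Σ pᵢ log₂ pᵢ.
−0.34·log₂(0.34) = 0.5292
−0.04·log₂(0.04) = 0.1858
−0.35·log₂(0.35) = 0.5301
−0.27·log₂(0.27) = 0.5100
Sum ≈ 1.7551 → 1.755 bits.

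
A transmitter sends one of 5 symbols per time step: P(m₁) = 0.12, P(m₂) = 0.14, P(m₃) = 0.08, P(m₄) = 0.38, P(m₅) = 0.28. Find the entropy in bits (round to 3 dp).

H = −Σ pᵢ log₂ pᵢ.
−0.12·log₂(0.12) = 0.3671
−0.14·log₂(0.14) = 0.3971
−0.08·log₂(0.08) = 0.2915
−0.38·log₂(0.38) = 0.5305
−0.28·log₂(0.28) = 0.5142
Sum ≈ 2.1004 → 2.100 bits.

2.100 bits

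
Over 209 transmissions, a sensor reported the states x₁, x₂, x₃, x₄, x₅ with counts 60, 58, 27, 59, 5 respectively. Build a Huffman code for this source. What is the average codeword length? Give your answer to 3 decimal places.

2.153 bits/symbol

Probabilities are the counts divided by 209.
Repeatedly combine the two least-probable nodes; the expected code length is the sum of the merged weights.
merge 5/209 + 27/209 → 32/209
merge 32/209 + 58/209 → 90/209
merge 59/209 + 60/209 → 119/209
merge 90/209 + 119/209 → 1
L = 32/209 + 90/209 + 119/209 + 1 = 450/209 ≈ 2.153 bits/symbol.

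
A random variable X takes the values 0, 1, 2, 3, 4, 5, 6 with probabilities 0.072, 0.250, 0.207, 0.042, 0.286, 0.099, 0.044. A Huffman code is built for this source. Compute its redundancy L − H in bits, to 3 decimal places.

0.020 bits

Entropy H = −Σ p log₂ p ≈ 2.4808 bits.
Huffman merges: 21/500+11/250→43/500; 9/125+43/500→79/500; 99/1000+79/500→257/1000; 207/1000+1/4→457/1000; 257/1000+143/500→543/1000; 457/1000+543/1000→1. L = 2501/1000 ≈ 2.5010.
L − H = 2.5010 − 2.4808 = 0.020 bits.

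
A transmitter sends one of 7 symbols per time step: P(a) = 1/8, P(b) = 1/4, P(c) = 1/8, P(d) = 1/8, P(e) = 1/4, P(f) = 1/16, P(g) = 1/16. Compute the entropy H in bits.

2.625 bits

Each probability is a power of 1/2, so log₂(1/p) is an integer.
H = Σ p·log₂(1/p) = 1/8·3 + 1/4·2 + 1/8·3 + 1/8·3 + 1/4·2 + 1/16·4 + 1/16·4 = 2.625 bits.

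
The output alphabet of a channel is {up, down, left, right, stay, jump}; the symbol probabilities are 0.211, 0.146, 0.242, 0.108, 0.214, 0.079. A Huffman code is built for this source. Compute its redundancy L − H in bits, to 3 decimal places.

0.034 bits

Entropy H = −Σ p log₂ p ≈ 2.4864 bits.
Huffman merges: 79/1000+27/250→187/1000; 73/500+187/1000→333/1000; 211/1000+107/500→17/40; 121/500+333/1000→23/40; 17/40+23/40→1. L = 63/25 ≈ 2.5200.
L − H = 2.5200 − 2.4864 = 0.034 bits.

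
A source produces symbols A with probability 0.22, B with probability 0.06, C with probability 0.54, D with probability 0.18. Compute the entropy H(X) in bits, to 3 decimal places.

1.649 bits

H = −Σ pᵢ log₂ pᵢ.
−0.22·log₂(0.22) = 0.4806
−0.06·log₂(0.06) = 0.2435
−0.54·log₂(0.54) = 0.4800
−0.18·log₂(0.18) = 0.4453
Sum ≈ 1.6495 → 1.649 bits.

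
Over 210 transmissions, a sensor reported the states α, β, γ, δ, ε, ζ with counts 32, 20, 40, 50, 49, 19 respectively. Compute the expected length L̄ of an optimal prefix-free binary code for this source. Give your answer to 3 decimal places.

2.524 bits/symbol

Probabilities are the counts divided by 210.
Repeatedly combine the two least-probable nodes; the expected code length is the sum of the merged weights.
merge 19/210 + 2/21 → 13/70
merge 16/105 + 13/70 → 71/210
merge 4/21 + 7/30 → 89/210
merge 5/21 + 71/210 → 121/210
merge 89/210 + 121/210 → 1
L = 13/70 + 71/210 + 89/210 + 121/210 + 1 = 53/21 ≈ 2.524 bits/symbol.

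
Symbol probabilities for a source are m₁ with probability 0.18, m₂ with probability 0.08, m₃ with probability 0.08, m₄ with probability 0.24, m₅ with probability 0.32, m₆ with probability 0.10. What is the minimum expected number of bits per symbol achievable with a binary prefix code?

Repeatedly combine the two least-probable nodes; the expected code length is the sum of the merged weights.
merge 2/25 + 2/25 → 4/25
merge 1/10 + 4/25 → 13/50
merge 9/50 + 6/25 → 21/50
merge 13/50 + 8/25 → 29/50
merge 21/50 + 29/50 → 1
L = 4/25 + 13/50 + 21/50 + 29/50 + 1 = 121/50 = 2.42 bits/symbol.

2.42 bits/symbol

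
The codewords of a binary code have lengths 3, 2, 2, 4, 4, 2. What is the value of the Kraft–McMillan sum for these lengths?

With common denominator 2^4 = 16: Σ 2^(−ℓᵢ) = 2/16 + 4/16 + 4/16 + 1/16 + 1/16 + 4/16 = 16/16 = 1.

1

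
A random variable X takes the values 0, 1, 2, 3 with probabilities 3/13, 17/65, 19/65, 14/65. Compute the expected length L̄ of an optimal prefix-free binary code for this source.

2 bits/symbol

Repeatedly combine the two least-probable nodes; the expected code length is the sum of the merged weights.
merge 14/65 + 3/13 → 29/65
merge 17/65 + 19/65 → 36/65
merge 29/65 + 36/65 → 1
L = 29/65 + 36/65 + 1 = 2 bits/symbol.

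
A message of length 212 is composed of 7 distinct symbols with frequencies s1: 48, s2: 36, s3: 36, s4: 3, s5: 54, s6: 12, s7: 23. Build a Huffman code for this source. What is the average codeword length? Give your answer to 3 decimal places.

2.590 bits/symbol

Probabilities are the counts divided by 212.
Repeatedly combine the two least-probable nodes; the expected code length is the sum of the merged weights.
merge 3/212 + 3/53 → 15/212
merge 15/212 + 23/212 → 19/106
merge 9/53 + 9/53 → 18/53
merge 19/106 + 12/53 → 43/106
merge 27/106 + 18/53 → 63/106
merge 43/106 + 63/106 → 1
L = 15/212 + 19/106 + 18/53 + 43/106 + 63/106 + 1 = 549/212 ≈ 2.590 bits/symbol.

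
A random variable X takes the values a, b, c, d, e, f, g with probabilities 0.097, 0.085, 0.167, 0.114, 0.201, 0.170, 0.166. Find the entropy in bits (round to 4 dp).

2.7471 bits

H = −Σ pᵢ log₂ pᵢ.
−0.097·log₂(0.097) = 0.3265
−0.085·log₂(0.085) = 0.3023
−0.167·log₂(0.167) = 0.4312
−0.114·log₂(0.114) = 0.3571
−0.201·log₂(0.201) = 0.4653
−0.170·log₂(0.170) = 0.4346
−0.166·log₂(0.166) = 0.4301
Sum ≈ 2.7471 → 2.7471 bits.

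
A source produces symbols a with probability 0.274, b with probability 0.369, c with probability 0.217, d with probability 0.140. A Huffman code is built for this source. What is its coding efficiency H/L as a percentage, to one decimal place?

Entropy H = −Σ p log₂ p ≈ 1.9179 bits.
Huffman merges: 7/50+217/1000→357/1000; 137/500+357/1000→631/1000; 369/1000+631/1000→1. L = 497/250 ≈ 1.9880.
Efficiency = H/L = 1.9179/1.9880 = 96.5%.

96.5%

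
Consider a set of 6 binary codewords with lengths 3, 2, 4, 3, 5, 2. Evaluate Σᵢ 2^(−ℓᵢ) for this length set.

0.84375

With common denominator 2^5 = 32: Σ 2^(−ℓᵢ) = 4/32 + 8/32 + 2/32 + 4/32 + 1/32 + 8/32 = 27/32 = 0.84375.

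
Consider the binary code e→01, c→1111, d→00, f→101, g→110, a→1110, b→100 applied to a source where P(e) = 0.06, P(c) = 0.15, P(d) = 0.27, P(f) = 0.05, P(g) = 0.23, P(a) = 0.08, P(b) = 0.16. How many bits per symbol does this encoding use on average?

2.9 bits/symbol

L̄ = Σ pᵢ·ℓᵢ = 0.06·2 + 0.15·4 + 0.27·2 + 0.05·3 + 0.23·3 + 0.08·4 + 0.16·3 = 2.9 bits/symbol.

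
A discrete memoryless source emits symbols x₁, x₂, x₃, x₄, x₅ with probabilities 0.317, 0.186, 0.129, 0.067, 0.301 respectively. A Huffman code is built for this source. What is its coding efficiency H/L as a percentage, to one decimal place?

Entropy H = −Σ p log₂ p ≈ 2.1406 bits.
Huffman merges: 67/1000+129/1000→49/250; 93/500+49/250→191/500; 301/1000+317/1000→309/500; 191/500+309/500→1. L = 549/250 ≈ 2.1960.
Efficiency = H/L = 2.1406/2.1960 = 97.5%.

97.5%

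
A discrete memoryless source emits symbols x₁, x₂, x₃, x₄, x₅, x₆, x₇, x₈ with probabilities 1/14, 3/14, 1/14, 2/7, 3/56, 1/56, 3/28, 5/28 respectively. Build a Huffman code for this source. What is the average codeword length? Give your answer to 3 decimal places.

Repeatedly combine the two least-probable nodes; the expected code length is the sum of the merged weights.
merge 1/56 + 3/56 → 1/14
merge 1/14 + 1/14 → 1/7
merge 1/14 + 3/28 → 5/28
merge 1/7 + 5/28 → 9/28
merge 5/28 + 3/14 → 11/28
merge 2/7 + 9/28 → 17/28
merge 11/28 + 17/28 → 1
L = 1/14 + 1/7 + 5/28 + 9/28 + 11/28 + 17/28 + 1 = 19/7 ≈ 2.714 bits/symbol.

2.714 bits/symbol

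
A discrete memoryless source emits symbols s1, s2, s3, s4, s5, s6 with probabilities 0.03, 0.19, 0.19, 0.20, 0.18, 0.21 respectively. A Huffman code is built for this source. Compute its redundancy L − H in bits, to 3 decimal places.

Entropy H = −Σ p log₂ p ≈ 2.4447 bits.
Huffman merges: 3/100+9/50→21/100; 19/100+19/100→19/50; 1/5+21/100→41/100; 21/100+19/50→59/100; 41/100+59/100→1. L = 259/100 ≈ 2.5900.
L − H = 2.5900 − 2.4447 = 0.145 bits.

0.145 bits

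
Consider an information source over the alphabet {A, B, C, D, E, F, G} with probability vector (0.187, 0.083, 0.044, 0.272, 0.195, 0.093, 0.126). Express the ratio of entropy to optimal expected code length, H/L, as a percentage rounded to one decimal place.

98.3%

Entropy H = −Σ p log₂ p ≈ 2.6147 bits.
Huffman merges: 11/250+83/1000→127/1000; 93/1000+63/500→219/1000; 127/1000+187/1000→157/500; 39/200+219/1000→207/500; 34/125+157/500→293/500; 207/500+293/500→1. L = 133/50 ≈ 2.6600.
Efficiency = H/L = 2.6147/2.6600 = 98.3%.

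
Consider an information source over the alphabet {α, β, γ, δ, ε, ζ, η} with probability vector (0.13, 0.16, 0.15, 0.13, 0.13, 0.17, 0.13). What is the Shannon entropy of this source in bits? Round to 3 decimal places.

H = −Σ pᵢ log₂ pᵢ.
−0.13·log₂(0.13) = 0.3826
−0.16·log₂(0.16) = 0.4230
−0.15·log₂(0.15) = 0.4105
−0.13·log₂(0.13) = 0.3826
−0.13·log₂(0.13) = 0.3826
−0.17·log₂(0.17) = 0.4346
−0.13·log₂(0.13) = 0.3826
Sum ≈ 2.7987 → 2.799 bits.

2.799 bits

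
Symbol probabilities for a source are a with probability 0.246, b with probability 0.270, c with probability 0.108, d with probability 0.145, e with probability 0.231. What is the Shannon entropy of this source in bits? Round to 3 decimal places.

2.247 bits

H = −Σ pᵢ log₂ pᵢ.
−0.246·log₂(0.246) = 0.4977
−0.270·log₂(0.270) = 0.5100
−0.108·log₂(0.108) = 0.3468
−0.145·log₂(0.145) = 0.4040
−0.231·log₂(0.231) = 0.4883
Sum ≈ 2.2468 → 2.247 bits.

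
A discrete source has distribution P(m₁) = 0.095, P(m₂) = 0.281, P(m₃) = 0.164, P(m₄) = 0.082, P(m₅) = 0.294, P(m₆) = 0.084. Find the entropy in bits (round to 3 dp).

H = −Σ pᵢ log₂ pᵢ.
−0.095·log₂(0.095) = 0.3226
−0.281·log₂(0.281) = 0.5146
−0.164·log₂(0.164) = 0.4278
−0.082·log₂(0.082) = 0.2959
−0.294·log₂(0.294) = 0.5192
−0.084·log₂(0.084) = 0.3002
Sum ≈ 2.3803 → 2.380 bits.

2.380 bits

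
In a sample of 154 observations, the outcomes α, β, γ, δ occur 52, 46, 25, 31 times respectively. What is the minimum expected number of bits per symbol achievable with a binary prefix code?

Probabilities are the counts divided by 154.
Repeatedly combine the two least-probable nodes; the expected code length is the sum of the merged weights.
merge 25/154 + 31/154 → 4/11
merge 23/77 + 26/77 → 7/11
merge 4/11 + 7/11 → 1
L = 4/11 + 7/11 + 1 = 2 bits/symbol.

2 bits/symbol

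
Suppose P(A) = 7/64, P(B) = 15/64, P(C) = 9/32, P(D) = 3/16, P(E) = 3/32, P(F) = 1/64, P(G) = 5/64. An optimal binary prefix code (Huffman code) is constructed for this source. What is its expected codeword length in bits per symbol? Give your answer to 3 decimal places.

Repeatedly combine the two least-probable nodes; the expected code length is the sum of the merged weights.
merge 1/64 + 5/64 → 3/32
merge 3/32 + 3/32 → 3/16
merge 7/64 + 3/16 → 19/64
merge 3/16 + 15/64 → 27/64
merge 9/32 + 19/64 → 37/64
merge 27/64 + 37/64 → 1
L = 3/32 + 3/16 + 19/64 + 27/64 + 37/64 + 1 = 165/64 ≈ 2.578 bits/symbol.

2.578 bits/symbol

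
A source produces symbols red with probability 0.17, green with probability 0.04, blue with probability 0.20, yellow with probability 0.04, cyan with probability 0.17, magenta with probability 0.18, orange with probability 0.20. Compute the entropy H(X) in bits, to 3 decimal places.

H = −Σ pᵢ log₂ pᵢ.
−0.17·log₂(0.17) = 0.4346
−0.04·log₂(0.04) = 0.1858
−0.20·log₂(0.20) = 0.4644
−0.04·log₂(0.04) = 0.1858
−0.17·log₂(0.17) = 0.4346
−0.18·log₂(0.18) = 0.4453
−0.20·log₂(0.20) = 0.4644
Sum ≈ 2.6148 → 2.615 bits.

2.615 bits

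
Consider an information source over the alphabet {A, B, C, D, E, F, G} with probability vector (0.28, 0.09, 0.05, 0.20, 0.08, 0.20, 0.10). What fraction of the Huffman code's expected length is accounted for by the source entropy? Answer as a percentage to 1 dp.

Entropy H = −Σ p log₂ p ≈ 2.5954 bits.
Huffman merges: 1/20+2/25→13/100; 9/100+1/10→19/100; 13/100+19/100→8/25; 1/5+1/5→2/5; 7/25+8/25→3/5; 2/5+3/5→1. L = 66/25 ≈ 2.6400.
Efficiency = H/L = 2.5954/2.6400 = 98.3%.

98.3%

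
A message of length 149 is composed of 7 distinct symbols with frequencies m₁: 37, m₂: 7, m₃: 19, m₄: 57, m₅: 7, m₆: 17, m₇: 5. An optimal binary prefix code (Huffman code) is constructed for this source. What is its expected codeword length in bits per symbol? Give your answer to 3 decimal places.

2.436 bits/symbol

Probabilities are the counts divided by 149.
Repeatedly combine the two least-probable nodes; the expected code length is the sum of the merged weights.
merge 5/149 + 7/149 → 12/149
merge 7/149 + 12/149 → 19/149
merge 17/149 + 19/149 → 36/149
merge 19/149 + 36/149 → 55/149
merge 37/149 + 55/149 → 92/149
merge 57/149 + 92/149 → 1
L = 12/149 + 19/149 + 36/149 + 55/149 + 92/149 + 1 = 363/149 ≈ 2.436 bits/symbol.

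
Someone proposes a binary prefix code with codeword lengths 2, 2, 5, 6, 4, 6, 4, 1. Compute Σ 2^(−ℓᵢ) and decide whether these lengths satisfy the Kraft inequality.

1.1875; no

With common denominator 2^6 = 64: Σ 2^(−ℓᵢ) = 16/64 + 16/64 + 2/64 + 1/64 + 4/64 + 1/64 + 4/64 + 32/64 = 76/64 = 1.1875.
Kraft's inequality requires Σ ≤ 1; here Σ = 1.1875 > 1, so no such prefix code exists.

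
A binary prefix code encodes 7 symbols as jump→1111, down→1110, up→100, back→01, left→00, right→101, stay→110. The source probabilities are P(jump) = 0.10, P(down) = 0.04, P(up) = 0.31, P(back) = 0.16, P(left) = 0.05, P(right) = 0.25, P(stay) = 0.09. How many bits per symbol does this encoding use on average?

L̄ = Σ pᵢ·ℓᵢ = 0.10·4 + 0.04·4 + 0.31·3 + 0.16·2 + 0.05·2 + 0.25·3 + 0.09·3 = 2.93 bits/symbol.

2.93 bits/symbol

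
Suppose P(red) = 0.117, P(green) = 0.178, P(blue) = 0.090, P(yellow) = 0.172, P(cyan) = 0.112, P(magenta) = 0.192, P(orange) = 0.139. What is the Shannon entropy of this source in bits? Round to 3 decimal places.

H = −Σ pᵢ log₂ pᵢ.
−0.117·log₂(0.117) = 0.3622
−0.178·log₂(0.178) = 0.4432
−0.090·log₂(0.090) = 0.3127
−0.172·log₂(0.172) = 0.4368
−0.112·log₂(0.112) = 0.3537
−0.192·log₂(0.192) = 0.4571
−0.139·log₂(0.139) = 0.3957
Sum ≈ 2.7614 → 2.761 bits.

2.761 bits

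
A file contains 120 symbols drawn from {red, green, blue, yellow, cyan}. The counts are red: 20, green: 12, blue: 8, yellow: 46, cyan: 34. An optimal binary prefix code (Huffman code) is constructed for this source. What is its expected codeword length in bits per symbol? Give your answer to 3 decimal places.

Probabilities are the counts divided by 120.
Repeatedly combine the two least-probable nodes; the expected code length is the sum of the merged weights.
merge 1/15 + 1/10 → 1/6
merge 1/6 + 1/6 → 1/3
merge 17/60 + 1/3 → 37/60
merge 23/60 + 37/60 → 1
L = 1/6 + 1/3 + 37/60 + 1 = 127/60 ≈ 2.117 bits/symbol.

2.117 bits/symbol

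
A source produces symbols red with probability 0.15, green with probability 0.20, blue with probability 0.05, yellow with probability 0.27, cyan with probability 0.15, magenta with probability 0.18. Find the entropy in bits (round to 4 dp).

2.4569 bits

H = −Σ pᵢ log₂ pᵢ.
−0.15·log₂(0.15) = 0.4105
−0.20·log₂(0.20) = 0.4644
−0.05·log₂(0.05) = 0.2161
−0.27·log₂(0.27) = 0.5100
−0.15·log₂(0.15) = 0.4105
−0.18·log₂(0.18) = 0.4453
Sum ≈ 2.4569 → 2.4569 bits.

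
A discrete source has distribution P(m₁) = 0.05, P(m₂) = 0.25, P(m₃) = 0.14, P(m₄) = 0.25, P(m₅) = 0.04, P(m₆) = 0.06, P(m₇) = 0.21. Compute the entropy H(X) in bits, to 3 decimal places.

2.515 bits

H = −Σ pᵢ log₂ pᵢ.
−0.05·log₂(0.05) = 0.2161
−0.25·log₂(0.25) = 0.5000
−0.14·log₂(0.14) = 0.3971
−0.25·log₂(0.25) = 0.5000
−0.04·log₂(0.04) = 0.1858
−0.06·log₂(0.06) = 0.2435
−0.21·log₂(0.21) = 0.4728
Sum ≈ 2.5153 → 2.515 bits.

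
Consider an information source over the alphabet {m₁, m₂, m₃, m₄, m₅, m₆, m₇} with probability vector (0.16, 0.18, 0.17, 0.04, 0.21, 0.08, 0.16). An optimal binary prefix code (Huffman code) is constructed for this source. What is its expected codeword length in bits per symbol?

Repeatedly combine the two least-probable nodes; the expected code length is the sum of the merged weights.
merge 1/25 + 2/25 → 3/25
merge 3/25 + 4/25 → 7/25
merge 4/25 + 17/100 → 33/100
merge 9/50 + 21/100 → 39/100
merge 7/25 + 33/100 → 61/100
merge 39/100 + 61/100 → 1
L = 3/25 + 7/25 + 33/100 + 39/100 + 61/100 + 1 = 273/100 = 2.73 bits/symbol.

2.73 bits/symbol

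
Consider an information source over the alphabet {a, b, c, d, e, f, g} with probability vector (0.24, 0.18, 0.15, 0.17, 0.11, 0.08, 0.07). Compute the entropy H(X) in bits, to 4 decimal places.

2.6949 bits

H = −Σ pᵢ log₂ pᵢ.
−0.24·log₂(0.24) = 0.4941
−0.18·log₂(0.18) = 0.4453
−0.15·log₂(0.15) = 0.4105
−0.17·log₂(0.17) = 0.4346
−0.11·log₂(0.11) = 0.3503
−0.08·log₂(0.08) = 0.2915
−0.07·log₂(0.07) = 0.2686
Sum ≈ 2.6949 → 2.6949 bits.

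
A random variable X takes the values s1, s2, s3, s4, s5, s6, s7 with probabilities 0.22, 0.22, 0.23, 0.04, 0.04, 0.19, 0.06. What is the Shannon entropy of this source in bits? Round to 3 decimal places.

H = −Σ pᵢ log₂ pᵢ.
−0.22·log₂(0.22) = 0.4806
−0.22·log₂(0.22) = 0.4806
−0.23·log₂(0.23) = 0.4877
−0.04·log₂(0.04) = 0.1858
−0.04·log₂(0.04) = 0.1858
−0.19·log₂(0.19) = 0.4552
−0.06·log₂(0.06) = 0.2435
Sum ≈ 2.5191 → 2.519 bits.

2.519 bits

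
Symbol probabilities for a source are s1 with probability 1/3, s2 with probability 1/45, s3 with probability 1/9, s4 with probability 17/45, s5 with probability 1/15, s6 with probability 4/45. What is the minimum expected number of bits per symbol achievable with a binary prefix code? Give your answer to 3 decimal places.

Repeatedly combine the two least-probable nodes; the expected code length is the sum of the merged weights.
merge 1/45 + 1/15 → 4/45
merge 4/45 + 4/45 → 8/45
merge 1/9 + 8/45 → 13/45
merge 13/45 + 1/3 → 28/45
merge 17/45 + 28/45 → 1
L = 4/45 + 8/45 + 13/45 + 28/45 + 1 = 98/45 ≈ 2.178 bits/symbol.

2.178 bits/symbol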